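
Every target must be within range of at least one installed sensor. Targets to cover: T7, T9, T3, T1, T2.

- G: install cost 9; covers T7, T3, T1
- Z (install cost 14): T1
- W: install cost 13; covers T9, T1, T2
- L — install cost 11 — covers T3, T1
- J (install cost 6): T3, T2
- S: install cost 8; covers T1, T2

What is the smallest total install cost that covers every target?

The greedy cost-per-new-target heuristic would pick G, J, and W for 28, but a cheaper cover exists.
Choose G and W: together they cover T7, T9, T3, T1, T2 — every target.
Total install cost: 9 + 13 = 22.
No cover costs less than 22.

22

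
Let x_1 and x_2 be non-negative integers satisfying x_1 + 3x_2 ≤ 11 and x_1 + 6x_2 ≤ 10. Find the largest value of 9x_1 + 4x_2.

(x_1,x_2)=(10,0): 1·10+3·0=10≤11, 1·10+6·0=10≤10, objective 90.
(x_1,x_2)=(9,0): 1·9+3·0=9≤11, 1·9+6·0=9≤10, objective 81.
Maximum is 90 at (x_1,x_2)=(10,0).

90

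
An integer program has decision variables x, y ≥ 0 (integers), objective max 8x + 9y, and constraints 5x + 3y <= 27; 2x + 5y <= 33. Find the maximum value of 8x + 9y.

62

The continuous relaxation peaks at (1.89, 5.84) with value 67.74; rounding to a feasible lattice point costs some objective.
(x,y)=(1,6): 5·1+3·6=23≤27, 2·1+5·6=32≤33, objective 62.
(x,y)=(2,5): 5·2+3·5=25≤27, 2·2+5·5=29≤33, objective 61.
Maximum is 62 at (x,y)=(1,6).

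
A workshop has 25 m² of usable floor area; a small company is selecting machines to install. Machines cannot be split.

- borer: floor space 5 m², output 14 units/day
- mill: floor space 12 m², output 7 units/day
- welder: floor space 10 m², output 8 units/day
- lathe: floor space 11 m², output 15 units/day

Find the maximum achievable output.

29

This is a 0-1 knapsack instance.
Allowing fractional choices, the relaxed optimum would be about 36.2, but machines are indivisible.
welder + lathe: floor space 10 + 11 = 21 ≤ 25, output 8 + 15 = 23.
borer + lathe: floor space 5 + 11 = 16 ≤ 25, output 14 + 15 = 29.
Best is borer and lathe with total output 29.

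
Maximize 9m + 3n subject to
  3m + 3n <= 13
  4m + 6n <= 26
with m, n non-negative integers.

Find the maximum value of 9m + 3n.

(m,n)=(4,0): 3·4+3·0=12≤13, 4·4+6·0=16≤26, objective 36.
(m,n)=(3,1): 3·3+3·1=12≤13, 4·3+6·1=18≤26, objective 30.
(m,n)=(3,0): 3·3+3·0=9≤13, 4·3+6·0=12≤26, objective 27.
The best lattice point is (4,0), giving 36.

36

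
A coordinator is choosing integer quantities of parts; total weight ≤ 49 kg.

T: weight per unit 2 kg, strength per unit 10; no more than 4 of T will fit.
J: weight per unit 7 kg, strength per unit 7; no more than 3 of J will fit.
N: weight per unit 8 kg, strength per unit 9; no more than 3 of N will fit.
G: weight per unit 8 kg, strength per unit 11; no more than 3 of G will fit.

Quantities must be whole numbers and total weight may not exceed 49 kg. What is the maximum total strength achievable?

91

Take 4×T, 2×N, and 3×G: weight 48 ≤ 49, strength 4·10 + 2·9 + 3·11 = 91.
T has the best ratio (10/2) and is taken to its limit of 4; remaining capacity is filled optimally with the others.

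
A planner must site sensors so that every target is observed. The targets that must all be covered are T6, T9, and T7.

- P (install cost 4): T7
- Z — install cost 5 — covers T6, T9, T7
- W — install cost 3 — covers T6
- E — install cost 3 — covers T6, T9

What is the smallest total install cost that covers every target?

5

The greedy cost-per-new-target heuristic would pick E and P for 7, but a cheaper cover exists.
Z alone covers T6, T9, T7 — every target.
Total install cost: 5.
No cover costs less than 5.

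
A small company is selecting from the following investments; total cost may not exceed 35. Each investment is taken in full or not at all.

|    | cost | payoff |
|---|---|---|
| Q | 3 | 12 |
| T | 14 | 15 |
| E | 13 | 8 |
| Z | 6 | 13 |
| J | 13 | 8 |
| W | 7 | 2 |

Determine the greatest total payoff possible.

Allowing fractional choices, the relaxed optimum would be about 47.4, but investments are indivisible.
Q + T + Z + W: cost 3 + 14 + 6 + 7 = 30 ≤ 35, payoff 12 + 15 + 13 + 2 = 42.
Q + E + Z + J: cost 3 + 13 + 6 + 13 = 35 ≤ 35, payoff 12 + 8 + 13 + 8 = 41.
Best is Q, T, Z, and W with total payoff 42.

42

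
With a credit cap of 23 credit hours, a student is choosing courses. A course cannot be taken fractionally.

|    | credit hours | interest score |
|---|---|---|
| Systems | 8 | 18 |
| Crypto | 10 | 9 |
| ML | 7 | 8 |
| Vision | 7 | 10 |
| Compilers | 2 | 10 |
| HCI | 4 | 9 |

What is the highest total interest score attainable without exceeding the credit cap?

47

Allowing fractional choices, the relaxed optimum would be about 49.3, but courses are indivisible.
Systems + ML + Compilers + HCI: credit hours 8 + 7 + 2 + 4 = 21 ≤ 23, interest score 18 + 8 + 10 + 9 = 45.
Systems + Vision + Compilers + HCI: credit hours 8 + 7 + 2 + 4 = 21 ≤ 23, interest score 18 + 10 + 10 + 9 = 47.
Systems + Vision + Compilers: credit hours 8 + 7 + 2 = 17 ≤ 23, interest score 18 + 10 + 10 = 38.
Best is Systems, Vision, Compilers, and HCI with total interest score 47.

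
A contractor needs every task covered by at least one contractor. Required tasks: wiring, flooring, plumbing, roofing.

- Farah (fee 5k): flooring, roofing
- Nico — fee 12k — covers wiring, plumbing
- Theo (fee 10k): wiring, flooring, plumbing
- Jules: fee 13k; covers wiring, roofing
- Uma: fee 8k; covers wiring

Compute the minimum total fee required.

Choose Farah and Theo: together they cover wiring, flooring, plumbing, roofing — every task.
Total fee: 5 + 10 = 15.
No cover costs less than 15.

15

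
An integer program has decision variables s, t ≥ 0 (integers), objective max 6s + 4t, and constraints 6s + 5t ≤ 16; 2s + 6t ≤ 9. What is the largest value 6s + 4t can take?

Relaxing integrality, the LP optimum is 16.00 at (s,t) = (2.67, 0), which is not an integer point.
(s,t)=(2,0): 6·2+5·0=12≤16, 2·2+6·0=4≤9, objective 12.
(s,t)=(1,1): 6·1+5·1=11≤16, 2·1+6·1=8≤9, objective 10.
Maximum is 12 at (s,t)=(2,0).

12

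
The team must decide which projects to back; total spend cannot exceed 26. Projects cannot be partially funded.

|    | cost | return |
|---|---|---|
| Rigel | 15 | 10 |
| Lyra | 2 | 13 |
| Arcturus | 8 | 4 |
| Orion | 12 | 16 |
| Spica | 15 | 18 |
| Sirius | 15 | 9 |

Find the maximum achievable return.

Treat it as a binary knapsack problem.
Allowing fractional choices, the relaxed optimum would be about 43.4, but projects are indivisible.
Lyra + Arcturus + Spica: cost 2 + 8 + 15 = 25 ≤ 26, return 13 + 4 + 18 = 35.
Lyra + Spica: cost 2 + 15 = 17 ≤ 26, return 13 + 18 = 31.
Lyra + Arcturus + Orion: cost 2 + 8 + 12 = 22 ≤ 26, return 13 + 4 + 16 = 33.
Best is Lyra, Arcturus, and Spica with total return 35.

35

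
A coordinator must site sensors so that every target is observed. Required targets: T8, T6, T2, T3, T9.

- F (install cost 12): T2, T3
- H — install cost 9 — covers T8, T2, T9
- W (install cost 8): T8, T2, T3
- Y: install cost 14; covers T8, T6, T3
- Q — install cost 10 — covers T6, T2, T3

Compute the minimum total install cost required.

19

This is a weighted set-cover instance.
The greedy cost-per-new-target heuristic would pick W, H, and Q for 27, but a cheaper cover exists.
Choose H and Q: together they cover T8, T6, T2, T3, T9 — every target.
Total install cost: 9 + 10 = 19.
No cover costs less than 19.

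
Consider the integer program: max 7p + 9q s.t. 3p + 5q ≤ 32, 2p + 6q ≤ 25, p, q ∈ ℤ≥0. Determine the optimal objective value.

(p,q)=(9,1): 3·9+5·1=32≤32, 2·9+6·1=24≤25, objective 72.
(p,q)=(10,0): 3·10+5·0=30≤32, 2·10+6·0=20≤25, objective 70.
(p,q)=(8,1): 3·8+5·1=29≤32, 2·8+6·1=22≤25, objective 65.
The best lattice point is (9,1), giving 72.

72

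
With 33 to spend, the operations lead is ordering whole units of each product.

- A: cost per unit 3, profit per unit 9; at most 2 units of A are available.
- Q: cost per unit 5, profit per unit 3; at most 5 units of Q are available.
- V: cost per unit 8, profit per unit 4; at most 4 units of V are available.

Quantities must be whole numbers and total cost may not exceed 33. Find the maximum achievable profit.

33

A has the best ratio (9/3); taking only A gives at most 2×9 = 18 (stopped by the supply cap of 2).
Mixing does better — 2×A and 5×Q: cost 31 ≤ 33, profit 2·9 + 5·3 = 33.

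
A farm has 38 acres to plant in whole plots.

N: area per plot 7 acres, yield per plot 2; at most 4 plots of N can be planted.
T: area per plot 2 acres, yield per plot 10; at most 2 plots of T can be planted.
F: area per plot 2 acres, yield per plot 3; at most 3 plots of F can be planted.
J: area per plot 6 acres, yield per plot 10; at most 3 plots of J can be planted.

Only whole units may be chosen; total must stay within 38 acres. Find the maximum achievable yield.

61

T has the best ratio (10/2); taking only T gives at most 2×10 = 20 (stopped by the supply cap of 2).
Mixing does better — 1×N, 2×T, 3×F, and 3×J: area 35 ≤ 38, yield 1·2 + 2·10 + 3·3 + 3·10 = 61.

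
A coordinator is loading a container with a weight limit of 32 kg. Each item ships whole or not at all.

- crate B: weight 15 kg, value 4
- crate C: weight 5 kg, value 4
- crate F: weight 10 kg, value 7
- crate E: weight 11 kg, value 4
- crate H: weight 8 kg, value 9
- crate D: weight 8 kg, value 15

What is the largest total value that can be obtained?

35

crate C + crate F + crate H + crate D: weight 5 + 10 + 8 + 8 = 31 ≤ 32, value 4 + 7 + 9 + 15 = 35.
crate C + crate E + crate H + crate D: weight 5 + 11 + 8 + 8 = 32 ≤ 32, value 4 + 4 + 9 + 15 = 32.
Best is crate C, crate F, crate H, and crate D with total value 35.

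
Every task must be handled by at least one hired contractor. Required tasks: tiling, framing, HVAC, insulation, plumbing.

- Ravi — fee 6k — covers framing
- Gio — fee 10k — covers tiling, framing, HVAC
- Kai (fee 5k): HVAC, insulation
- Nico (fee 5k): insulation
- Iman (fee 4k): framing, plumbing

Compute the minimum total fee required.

Choose Gio, Kai, and Iman: together they cover tiling, framing, HVAC, insulation, plumbing — every task.
Total fee: 10 + 5 + 4 = 19.
No cover costs less than 19.

19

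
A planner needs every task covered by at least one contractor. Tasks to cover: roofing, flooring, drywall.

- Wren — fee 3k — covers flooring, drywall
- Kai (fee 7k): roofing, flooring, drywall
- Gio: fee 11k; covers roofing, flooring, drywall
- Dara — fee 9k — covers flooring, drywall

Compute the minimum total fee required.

This is a weighted set-cover instance.
Kai alone covers roofing, flooring, drywall — every task.
Total fee: 7.

7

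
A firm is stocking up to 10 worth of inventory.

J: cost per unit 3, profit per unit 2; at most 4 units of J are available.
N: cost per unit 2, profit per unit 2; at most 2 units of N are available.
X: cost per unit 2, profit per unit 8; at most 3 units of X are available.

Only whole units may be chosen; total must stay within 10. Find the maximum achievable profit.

1×N and 3×X: cost 8 ≤ 10, profit 1·2 + 3·8 = 26.
2×N and 3×X: cost 10 ≤ 10, profit 2·2 + 3·8 = 28.
Best is 28.

28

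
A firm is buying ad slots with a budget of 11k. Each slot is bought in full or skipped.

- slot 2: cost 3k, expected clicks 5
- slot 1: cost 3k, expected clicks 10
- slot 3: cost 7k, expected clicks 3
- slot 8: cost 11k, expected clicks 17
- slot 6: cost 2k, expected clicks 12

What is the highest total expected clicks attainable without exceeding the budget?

27

Allowing fractional choices, the relaxed optimum would be about 31.6, but ad slots are indivisible.
slot 2 + slot 1 + slot 6: cost 3 + 3 + 2 = 8 ≤ 11, expected clicks 5 + 10 + 12 = 27.
slot 1 + slot 6: cost 3 + 2 = 5 ≤ 11, expected clicks 10 + 12 = 22.
slot 2 + slot 6: cost 3 + 2 = 5 ≤ 11, expected clicks 5 + 12 = 17.
Best is slot 2, slot 1, and slot 6 with total expected clicks 27.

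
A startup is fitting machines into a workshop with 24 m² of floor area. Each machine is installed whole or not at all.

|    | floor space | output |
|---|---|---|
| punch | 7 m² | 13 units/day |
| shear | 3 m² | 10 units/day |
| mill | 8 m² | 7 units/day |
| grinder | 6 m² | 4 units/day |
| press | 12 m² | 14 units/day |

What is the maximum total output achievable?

punch + shear + press: floor space 7 + 3 + 12 = 22 ≤ 24, output 13 + 10 + 14 = 37.
punch + shear + mill + grinder: floor space 7 + 3 + 8 + 6 = 24 ≤ 24, output 13 + 10 + 7 + 4 = 34.
shear + mill + press: floor space 3 + 8 + 12 = 23 ≤ 24, output 10 + 7 + 14 = 31.
Best is punch, shear, and press with total output 37.

37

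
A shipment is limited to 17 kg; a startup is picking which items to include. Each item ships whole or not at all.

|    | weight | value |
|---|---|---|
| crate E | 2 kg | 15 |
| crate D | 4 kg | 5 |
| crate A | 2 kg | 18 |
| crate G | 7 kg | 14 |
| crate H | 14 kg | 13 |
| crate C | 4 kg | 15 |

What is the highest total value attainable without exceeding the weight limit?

62

This is an integer program with binary decision variables.
Allowing fractional choices, the relaxed optimum would be about 64.5, but items are indivisible.
crate E + crate D + crate A + crate G: weight 2 + 4 + 2 + 7 = 15 ≤ 17, value 15 + 5 + 18 + 14 = 52.
crate E + crate D + crate A + crate C: weight 2 + 4 + 2 + 4 = 12 ≤ 17, value 15 + 5 + 18 + 15 = 53.
crate E + crate A + crate G + crate C: weight 2 + 2 + 7 + 4 = 15 ≤ 17, value 15 + 18 + 14 + 15 = 62.
Best is crate E, crate A, crate G, and crate C with total value 62.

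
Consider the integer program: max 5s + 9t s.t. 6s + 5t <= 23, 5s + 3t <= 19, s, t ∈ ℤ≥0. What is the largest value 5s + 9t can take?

(s,t)=(0,4) is feasible, giving 36.
(s,t)=(1,3) is feasible, giving 32.
(s,t)=(0,3) is feasible, giving 27.
The best lattice point is (0,4), giving 36.

36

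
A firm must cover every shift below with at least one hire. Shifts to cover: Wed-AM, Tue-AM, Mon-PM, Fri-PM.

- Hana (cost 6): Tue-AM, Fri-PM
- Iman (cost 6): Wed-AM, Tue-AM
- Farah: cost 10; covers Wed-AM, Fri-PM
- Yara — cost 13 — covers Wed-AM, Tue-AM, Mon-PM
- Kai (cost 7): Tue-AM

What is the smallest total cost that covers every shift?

This is an integer covering problem.
Choose Hana and Yara: together they cover Wed-AM, Tue-AM, Mon-PM, Fri-PM — every shift.
Total cost: 6 + 13 = 19.

19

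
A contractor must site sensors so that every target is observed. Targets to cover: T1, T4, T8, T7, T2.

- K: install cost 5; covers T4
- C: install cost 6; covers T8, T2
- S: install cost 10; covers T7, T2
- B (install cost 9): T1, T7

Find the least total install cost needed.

Choose K, C, and B: together they cover T1, T4, T8, T7, T2 — every target.
Total install cost: 5 + 6 + 9 = 20.
No cover costs less than 20.

20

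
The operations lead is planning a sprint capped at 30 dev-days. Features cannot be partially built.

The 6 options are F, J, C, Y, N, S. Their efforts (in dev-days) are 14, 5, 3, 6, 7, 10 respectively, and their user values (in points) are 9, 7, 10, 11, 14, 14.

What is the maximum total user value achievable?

49

C + Y + N + S: effort 3 + 6 + 7 + 10 = 26 ≤ 30, user value 10 + 11 + 14 + 14 = 49.
J + Y + N + S: effort 5 + 6 + 7 + 10 = 28 ≤ 30, user value 7 + 11 + 14 + 14 = 46.
Best is C, Y, N, and S with total user value 49.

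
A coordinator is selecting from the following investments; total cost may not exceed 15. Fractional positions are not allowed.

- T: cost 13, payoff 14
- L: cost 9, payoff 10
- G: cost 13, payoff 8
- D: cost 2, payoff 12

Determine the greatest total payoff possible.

26

Take T and D: cost 13 + 2 = 15 ≤ 15, payoff 14 + 12 = 26.
No other feasible combination does better.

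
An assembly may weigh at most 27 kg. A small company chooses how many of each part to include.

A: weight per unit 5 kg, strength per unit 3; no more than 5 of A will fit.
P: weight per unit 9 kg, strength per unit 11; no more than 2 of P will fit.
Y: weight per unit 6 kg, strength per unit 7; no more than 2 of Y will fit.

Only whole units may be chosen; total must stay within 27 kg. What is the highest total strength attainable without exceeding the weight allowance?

Take 2×P and 1×Y: weight 24 ≤ 27, strength 2·11 + 1·7 = 29.
P has the best ratio (11/9) and is taken to its limit of 2; remaining capacity is filled optimally with the others.

29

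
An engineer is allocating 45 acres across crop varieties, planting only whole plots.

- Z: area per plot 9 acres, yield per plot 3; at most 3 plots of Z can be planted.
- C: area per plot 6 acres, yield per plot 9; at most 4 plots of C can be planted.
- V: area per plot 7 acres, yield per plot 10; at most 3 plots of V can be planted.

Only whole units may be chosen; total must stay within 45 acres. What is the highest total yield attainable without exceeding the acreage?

3×C and 3×V: area 39 ≤ 45, yield 3·9 + 3·10 = 57.
4×C and 3×V: area 45 ≤ 45, yield 4·9 + 3·10 = 66.
Best is 66.

66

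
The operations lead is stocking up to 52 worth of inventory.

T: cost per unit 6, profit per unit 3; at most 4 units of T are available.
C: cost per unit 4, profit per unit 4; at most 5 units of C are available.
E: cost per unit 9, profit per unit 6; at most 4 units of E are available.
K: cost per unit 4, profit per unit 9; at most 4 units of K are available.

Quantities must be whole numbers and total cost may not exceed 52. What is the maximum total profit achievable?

65

This is a bounded integer knapsack.
4×C, 2×E, and 4×K: cost 50 ≤ 52, profit 4·4 + 2·6 + 4·9 = 64.
1×T, 5×C, 1×E, and 4×K: cost 51 ≤ 52, profit 1·3 + 5·4 + 1·6 + 4·9 = 65.
Best is 65.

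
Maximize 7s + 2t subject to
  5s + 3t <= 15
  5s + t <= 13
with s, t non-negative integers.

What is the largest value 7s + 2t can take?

Relaxing integrality, the LP optimum is 18.80 at (s,t) = (2.4, 1), which is not an integer point.
(s,t)=(2,1): 5·2+3·1=13≤15, 5·2+1·1=11≤13, objective 16.
(s,t)=(2,0): 5·2+3·0=10≤15, 5·2+1·0=10≤13, objective 14.
(s,t)=(1,2): 5·1+3·2=11≤15, 5·1+1·2=7≤13, objective 11.
Maximum is 16 at (s,t)=(2,1).

16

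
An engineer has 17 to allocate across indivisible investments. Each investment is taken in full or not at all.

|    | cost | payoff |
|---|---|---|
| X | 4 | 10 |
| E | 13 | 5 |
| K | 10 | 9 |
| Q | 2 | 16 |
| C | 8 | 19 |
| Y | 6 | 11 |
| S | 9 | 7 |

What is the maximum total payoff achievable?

46

This is a 0-1 knapsack instance.
Allowing fractional choices, the relaxed optimum would be about 50.5, but investments are indivisible.
X + Q + Y: cost 4 + 2 + 6 = 12 ≤ 17, payoff 10 + 16 + 11 = 37.
X + Q + C: cost 4 + 2 + 8 = 14 ≤ 17, payoff 10 + 16 + 19 = 45.
Q + C + Y: cost 2 + 8 + 6 = 16 ≤ 17, payoff 16 + 19 + 11 = 46.
Best is Q, C, and Y with total payoff 46.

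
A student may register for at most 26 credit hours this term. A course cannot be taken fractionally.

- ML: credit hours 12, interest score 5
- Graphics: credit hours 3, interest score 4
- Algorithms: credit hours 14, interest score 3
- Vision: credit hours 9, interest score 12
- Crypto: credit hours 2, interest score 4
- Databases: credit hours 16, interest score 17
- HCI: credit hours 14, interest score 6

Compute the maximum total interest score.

29

Graphics + Crypto + Databases: credit hours 3 + 2 + 16 = 21 ≤ 26, interest score 4 + 4 + 17 = 25.
Vision + Databases: credit hours 9 + 16 = 25 ≤ 26, interest score 12 + 17 = 29.
ML + Graphics + Vision + Crypto: credit hours 12 + 3 + 9 + 2 = 26 ≤ 26, interest score 5 + 4 + 12 + 4 = 25.
Best is Vision and Databases with total interest score 29.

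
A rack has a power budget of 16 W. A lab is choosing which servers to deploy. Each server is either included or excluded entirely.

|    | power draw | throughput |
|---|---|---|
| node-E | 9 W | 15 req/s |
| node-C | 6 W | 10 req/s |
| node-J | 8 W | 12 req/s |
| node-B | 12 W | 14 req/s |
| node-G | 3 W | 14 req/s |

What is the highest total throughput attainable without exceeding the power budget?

Allowing fractional choices, the relaxed optimum would be about 35.7, but servers are indivisible.
node-E + node-G: power draw 9 + 3 = 12 ≤ 16, throughput 15 + 14 = 29.
node-B + node-G: power draw 12 + 3 = 15 ≤ 16, throughput 14 + 14 = 28.
node-J + node-G: power draw 8 + 3 = 11 ≤ 16, throughput 12 + 14 = 26.
Best is node-E and node-G with total throughput 29.

29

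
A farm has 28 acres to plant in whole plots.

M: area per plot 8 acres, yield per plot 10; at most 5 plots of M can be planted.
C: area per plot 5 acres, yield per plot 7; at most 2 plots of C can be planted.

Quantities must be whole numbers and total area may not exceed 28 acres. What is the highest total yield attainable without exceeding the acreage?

This is a bounded integer knapsack.
2×M and 2×C: area 26 ≤ 28, yield 2·10 + 2·7 = 34.
3×M: area 24 ≤ 28, yield 3·10 = 30.
Best is 34.

34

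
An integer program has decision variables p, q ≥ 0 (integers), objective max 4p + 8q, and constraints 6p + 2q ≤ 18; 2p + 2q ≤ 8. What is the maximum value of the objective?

(p,q)=(0,4): 6·0+2·4=8≤18, 2·0+2·4=8≤8, objective 32.
(p,q)=(1,3): 6·1+2·3=12≤18, 2·1+2·3=8≤8, objective 28.
(p,q)=(0,3): 6·0+2·3=6≤18, 2·0+2·3=6≤8, objective 24.
No feasible integer point exceeds 32.

32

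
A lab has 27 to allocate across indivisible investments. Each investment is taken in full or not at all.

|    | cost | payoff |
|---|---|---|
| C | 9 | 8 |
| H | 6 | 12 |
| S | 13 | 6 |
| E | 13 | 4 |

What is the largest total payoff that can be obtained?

Take C and H: cost 9 + 6 = 15 ≤ 27, payoff 8 + 12 = 20.
No other feasible combination does better.

20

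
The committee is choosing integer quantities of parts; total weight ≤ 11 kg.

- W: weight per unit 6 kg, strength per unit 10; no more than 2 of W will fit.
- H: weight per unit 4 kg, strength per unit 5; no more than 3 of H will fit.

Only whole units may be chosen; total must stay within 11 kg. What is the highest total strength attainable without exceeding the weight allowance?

Take 1×W and 1×H: weight 10 ≤ 11, strength 1·10 + 1·5 = 15.
No other integer combination yields more.

15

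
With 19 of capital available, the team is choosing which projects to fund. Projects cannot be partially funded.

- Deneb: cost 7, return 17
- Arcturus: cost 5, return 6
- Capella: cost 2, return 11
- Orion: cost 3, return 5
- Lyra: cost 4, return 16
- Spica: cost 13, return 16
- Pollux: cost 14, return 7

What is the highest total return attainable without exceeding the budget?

Take Deneb, Arcturus, Capella, and Lyra: cost 7 + 5 + 2 + 4 = 18 ≤ 19, return 17 + 6 + 11 + 16 = 50.
No other feasible combination does better.

50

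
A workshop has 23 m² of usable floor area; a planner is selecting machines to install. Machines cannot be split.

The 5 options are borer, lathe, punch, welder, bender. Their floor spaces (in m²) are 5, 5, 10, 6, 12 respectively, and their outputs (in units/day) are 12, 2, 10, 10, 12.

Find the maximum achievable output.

34

borer + punch + welder: floor space 5 + 10 + 6 = 21 ≤ 23, output 12 + 10 + 10 = 32.
borer + welder + bender: floor space 5 + 6 + 12 = 23 ≤ 23, output 12 + 10 + 12 = 34.
borer + lathe + bender: floor space 5 + 5 + 12 = 22 ≤ 23, output 12 + 2 + 12 = 26.
Best is borer, welder, and bender with total output 34.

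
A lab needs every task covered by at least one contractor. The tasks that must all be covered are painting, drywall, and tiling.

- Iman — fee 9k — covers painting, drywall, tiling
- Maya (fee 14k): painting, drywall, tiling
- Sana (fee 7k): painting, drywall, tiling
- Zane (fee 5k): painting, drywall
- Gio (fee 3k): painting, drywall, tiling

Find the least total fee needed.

This is a weighted set-cover instance.
Gio alone covers painting, drywall, tiling — every task.
Total fee: 3.
No cover costs less than 3.

3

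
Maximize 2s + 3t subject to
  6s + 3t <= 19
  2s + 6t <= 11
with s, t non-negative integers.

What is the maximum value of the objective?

7

(s,t)=(2,1) is feasible, giving 7.
(s,t)=(3,0) is feasible, giving 6.
(s,t)=(1,1) is feasible, giving 5.
The best lattice point is (2,1), giving 7.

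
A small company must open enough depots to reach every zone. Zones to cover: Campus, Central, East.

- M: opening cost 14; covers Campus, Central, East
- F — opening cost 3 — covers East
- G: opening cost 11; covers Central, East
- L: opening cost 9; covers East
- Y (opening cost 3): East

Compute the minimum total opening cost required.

The greedy cost-per-new-zone heuristic would pick F and M for 17, but a cheaper cover exists.
M alone covers Campus, Central, East — every zone.
Total opening cost: 14.
No cover costs less than 14.

14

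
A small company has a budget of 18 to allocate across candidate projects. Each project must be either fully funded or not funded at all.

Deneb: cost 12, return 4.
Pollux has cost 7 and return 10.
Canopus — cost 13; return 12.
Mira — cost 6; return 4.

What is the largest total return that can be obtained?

This is a 0-1 knapsack instance.
Pollux + Mira: cost 7 + 6 = 13 ≤ 18, return 10 + 4 = 14.
Canopus: cost 13 ≤ 18, return 12.
Pollux: cost 7 ≤ 18, return 10.
Best is Pollux and Mira with total return 14.

14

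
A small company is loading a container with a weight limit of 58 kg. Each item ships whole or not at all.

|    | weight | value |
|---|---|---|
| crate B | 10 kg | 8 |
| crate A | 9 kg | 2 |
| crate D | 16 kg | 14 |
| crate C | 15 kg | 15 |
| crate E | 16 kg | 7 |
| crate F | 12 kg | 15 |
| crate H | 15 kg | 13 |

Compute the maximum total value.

crate D + crate C + crate F + crate H: weight 16 + 15 + 12 + 15 = 58 ≤ 58, value 14 + 15 + 15 + 13 = 57.
crate B + crate D + crate C + crate F: weight 10 + 16 + 15 + 12 = 53 ≤ 58, value 8 + 14 + 15 + 15 = 52.
Best is crate D, crate C, crate F, and crate H with total value 57.

57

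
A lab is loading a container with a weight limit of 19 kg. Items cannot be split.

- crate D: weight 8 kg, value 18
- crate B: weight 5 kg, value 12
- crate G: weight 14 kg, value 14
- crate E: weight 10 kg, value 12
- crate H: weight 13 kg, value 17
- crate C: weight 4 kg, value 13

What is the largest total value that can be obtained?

This is a 0-1 knapsack instance.
Allowing fractional choices, the relaxed optimum would be about 45.6, but items are indivisible.
crate D + crate B + crate C: weight 8 + 5 + 4 = 17 ≤ 19, value 18 + 12 + 13 = 43.
crate D + crate C: weight 8 + 4 = 12 ≤ 19, value 18 + 13 = 31.
crate B + crate E + crate C: weight 5 + 10 + 4 = 19 ≤ 19, value 12 + 12 + 13 = 37.
Best is crate D, crate B, and crate C with total value 43.

43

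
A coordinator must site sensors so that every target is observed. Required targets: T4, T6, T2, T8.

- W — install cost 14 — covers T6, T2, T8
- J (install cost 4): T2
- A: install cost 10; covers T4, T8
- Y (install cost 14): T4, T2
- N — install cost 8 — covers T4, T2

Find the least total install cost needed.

22

This is a weighted set-cover instance.
Choose W and N: together they cover T4, T6, T2, T8 — every target.
Total install cost: 14 + 8 = 22.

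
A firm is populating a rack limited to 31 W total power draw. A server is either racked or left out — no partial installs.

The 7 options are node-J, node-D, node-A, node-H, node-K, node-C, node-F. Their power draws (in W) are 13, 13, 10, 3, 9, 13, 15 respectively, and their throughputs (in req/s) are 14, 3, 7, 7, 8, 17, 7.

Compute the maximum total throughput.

Allowing fractional choices, the relaxed optimum would be about 39.8, but servers are indivisible.
node-J + node-H + node-C: power draw 13 + 3 + 13 = 29 ≤ 31, throughput 14 + 7 + 17 = 38.
node-H + node-K + node-C: power draw 3 + 9 + 13 = 25 ≤ 31, throughput 7 + 8 + 17 = 32.
Best is node-J, node-H, and node-C with total throughput 38.

38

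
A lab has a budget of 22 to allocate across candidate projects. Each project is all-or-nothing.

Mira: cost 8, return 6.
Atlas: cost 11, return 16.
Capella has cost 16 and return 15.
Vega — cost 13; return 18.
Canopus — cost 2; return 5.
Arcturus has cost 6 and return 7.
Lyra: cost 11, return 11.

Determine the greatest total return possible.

This is an integer program with binary decision variables.
Take Vega, Canopus, and Arcturus: cost 13 + 2 + 6 = 21 ≤ 22, return 18 + 5 + 7 = 30.
No other feasible combination does better.

30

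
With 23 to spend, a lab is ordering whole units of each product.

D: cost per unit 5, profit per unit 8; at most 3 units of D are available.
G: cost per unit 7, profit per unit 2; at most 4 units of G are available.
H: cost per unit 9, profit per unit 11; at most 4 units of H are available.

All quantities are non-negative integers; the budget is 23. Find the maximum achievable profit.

30

This is a bounded integer knapsack.
D has the best ratio (8/5); taking only D gives at most 3×8 = 24 (stopped by the supply cap of 3).
Mixing does better — 1×D and 2×H: cost 23 ≤ 23, profit 1·8 + 2·11 = 30.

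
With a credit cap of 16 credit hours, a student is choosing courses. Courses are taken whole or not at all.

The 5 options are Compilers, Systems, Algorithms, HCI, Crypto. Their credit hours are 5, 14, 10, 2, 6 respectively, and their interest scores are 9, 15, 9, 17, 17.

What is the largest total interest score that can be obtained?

43

Compilers + HCI + Crypto: credit hours 5 + 2 + 6 = 13 ≤ 16, interest score 9 + 17 + 17 = 43.
HCI + Crypto: credit hours 2 + 6 = 8 ≤ 16, interest score 17 + 17 = 34.
Systems + HCI: credit hours 14 + 2 = 16 ≤ 16, interest score 15 + 17 = 32.
Best is Compilers, HCI, and Crypto with total interest score 43.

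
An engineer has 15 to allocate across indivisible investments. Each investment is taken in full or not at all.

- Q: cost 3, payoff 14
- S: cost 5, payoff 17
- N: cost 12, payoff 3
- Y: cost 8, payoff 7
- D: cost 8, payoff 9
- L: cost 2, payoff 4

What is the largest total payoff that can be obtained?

This is an integer program with binary decision variables.
Q + S + L: cost 3 + 5 + 2 = 10 ≤ 15, payoff 14 + 17 + 4 = 35.
Q + S: cost 3 + 5 = 8 ≤ 15, payoff 14 + 17 = 31.
Best is Q, S, and L with total payoff 35.

35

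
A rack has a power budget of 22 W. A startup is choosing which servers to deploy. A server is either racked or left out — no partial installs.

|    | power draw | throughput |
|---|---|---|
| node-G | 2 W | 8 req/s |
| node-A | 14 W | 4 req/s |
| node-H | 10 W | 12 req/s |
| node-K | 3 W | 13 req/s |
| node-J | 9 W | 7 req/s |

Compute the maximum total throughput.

Allowing fractional choices, the relaxed optimum would be about 38.4, but servers are indivisible.
node-G + node-K + node-J: power draw 2 + 3 + 9 = 14 ≤ 22, throughput 8 + 13 + 7 = 28.
node-H + node-K + node-J: power draw 10 + 3 + 9 = 22 ≤ 22, throughput 12 + 13 + 7 = 32.
node-G + node-H + node-K: power draw 2 + 10 + 3 = 15 ≤ 22, throughput 8 + 12 + 13 = 33.
Best is node-G, node-H, and node-K with total throughput 33.

33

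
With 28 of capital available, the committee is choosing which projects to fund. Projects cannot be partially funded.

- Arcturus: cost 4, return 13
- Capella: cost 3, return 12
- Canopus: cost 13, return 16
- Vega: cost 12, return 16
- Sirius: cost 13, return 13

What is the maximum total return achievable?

44

Take Capella, Canopus, and Vega: cost 3 + 13 + 12 = 28 ≤ 28, return 12 + 16 + 16 = 44.
No other feasible combination does better.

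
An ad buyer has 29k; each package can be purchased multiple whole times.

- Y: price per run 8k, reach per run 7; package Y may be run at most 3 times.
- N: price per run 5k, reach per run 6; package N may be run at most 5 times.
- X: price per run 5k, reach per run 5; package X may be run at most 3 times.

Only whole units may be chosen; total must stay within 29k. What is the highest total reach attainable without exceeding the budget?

N has the best ratio (6/5); taking only N gives at most 5×6 = 30 (stopped by the price limit).
Mixing does better — 1×Y and 4×N: price 28 ≤ 29, reach 1·7 + 4·6 = 31.

31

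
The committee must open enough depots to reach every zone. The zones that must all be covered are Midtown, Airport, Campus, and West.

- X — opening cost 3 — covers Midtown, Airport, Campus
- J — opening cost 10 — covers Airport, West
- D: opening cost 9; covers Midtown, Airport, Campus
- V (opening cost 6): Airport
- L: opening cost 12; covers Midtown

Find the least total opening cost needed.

This is a weighted set-cover instance.
Choose X and J: together they cover Midtown, Airport, Campus, West — every zone.
Total opening cost: 3 + 10 = 13.
No cover costs less than 13.

13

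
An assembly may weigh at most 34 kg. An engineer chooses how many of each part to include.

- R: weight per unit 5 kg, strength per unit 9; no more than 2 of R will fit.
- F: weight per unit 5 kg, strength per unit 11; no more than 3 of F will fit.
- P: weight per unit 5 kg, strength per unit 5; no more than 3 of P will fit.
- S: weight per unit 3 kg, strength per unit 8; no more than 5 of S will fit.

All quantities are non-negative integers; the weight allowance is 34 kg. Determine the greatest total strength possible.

2×R, 3×F, and 3×S: weight 34 ≤ 34, strength 2·9 + 3·11 + 3·8 = 75.
1×R, 3×F, and 4×S: weight 32 ≤ 34, strength 1·9 + 3·11 + 4·8 = 74.
Best is 75.

75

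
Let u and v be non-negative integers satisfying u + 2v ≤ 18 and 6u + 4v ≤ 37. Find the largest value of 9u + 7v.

(u,v)=(0,9): 1·0+2·9=18≤18, 6·0+4·9=36≤37, objective 63.
(u,v)=(1,7): 1·1+2·7=15≤18, 6·1+4·7=34≤37, objective 58.
(u,v)=(0,8): 1·0+2·8=16≤18, 6·0+4·8=32≤37, objective 56.
Maximum is 63 at (u,v)=(0,9).

63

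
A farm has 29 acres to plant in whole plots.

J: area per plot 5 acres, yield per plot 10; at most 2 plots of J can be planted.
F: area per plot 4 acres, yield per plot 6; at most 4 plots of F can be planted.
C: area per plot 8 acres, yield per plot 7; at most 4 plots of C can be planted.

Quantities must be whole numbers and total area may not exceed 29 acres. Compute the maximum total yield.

44

J has the best ratio (10/5); taking only J gives at most 2×10 = 20 (stopped by the supply cap of 2).
Mixing does better — 2×J and 4×F: area 26 ≤ 29, yield 2·10 + 4·6 = 44.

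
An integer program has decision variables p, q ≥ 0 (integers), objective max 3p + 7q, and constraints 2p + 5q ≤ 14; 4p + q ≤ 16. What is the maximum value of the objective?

20

(p,q)=(2,2) is feasible, giving 20.
(p,q)=(1,2) is feasible, giving 17.
(p,q)=(3,1) is feasible, giving 16.
Maximum is 20 at (p,q)=(2,2).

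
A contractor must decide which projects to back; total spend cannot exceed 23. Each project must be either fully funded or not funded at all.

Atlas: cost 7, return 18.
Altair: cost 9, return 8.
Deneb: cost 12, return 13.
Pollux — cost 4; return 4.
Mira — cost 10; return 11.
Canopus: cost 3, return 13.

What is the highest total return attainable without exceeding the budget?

44

Allowing fractional choices, the relaxed optimum would be about 45.2, but projects are indivisible.
Atlas + Altair + Pollux + Canopus: cost 7 + 9 + 4 + 3 = 23 ≤ 23, return 18 + 8 + 4 + 13 = 43.
Atlas + Deneb + Canopus: cost 7 + 12 + 3 = 22 ≤ 23, return 18 + 13 + 13 = 44.
Best is Atlas, Deneb, and Canopus with total return 44.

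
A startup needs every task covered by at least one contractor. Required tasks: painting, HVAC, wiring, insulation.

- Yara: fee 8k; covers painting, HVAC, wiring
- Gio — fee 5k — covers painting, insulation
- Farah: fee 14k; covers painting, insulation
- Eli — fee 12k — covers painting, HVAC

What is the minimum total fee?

13

Choose Yara and Gio: together they cover painting, HVAC, wiring, insulation — every task.
Total fee: 8 + 5 = 13.
No cover costs less than 13.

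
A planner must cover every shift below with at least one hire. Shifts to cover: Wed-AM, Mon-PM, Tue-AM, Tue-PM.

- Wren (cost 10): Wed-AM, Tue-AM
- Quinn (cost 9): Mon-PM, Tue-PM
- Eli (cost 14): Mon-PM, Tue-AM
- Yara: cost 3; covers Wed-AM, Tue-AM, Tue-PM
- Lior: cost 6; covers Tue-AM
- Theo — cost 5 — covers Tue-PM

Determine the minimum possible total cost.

12

This is an integer covering problem.
Choose Quinn and Yara: together they cover Wed-AM, Mon-PM, Tue-AM, Tue-PM — every shift.
Total cost: 9 + 3 = 12.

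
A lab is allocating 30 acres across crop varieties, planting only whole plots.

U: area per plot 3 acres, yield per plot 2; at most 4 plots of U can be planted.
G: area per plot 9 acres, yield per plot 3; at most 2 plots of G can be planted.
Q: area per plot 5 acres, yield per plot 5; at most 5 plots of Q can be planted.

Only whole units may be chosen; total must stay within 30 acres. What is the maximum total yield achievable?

27

Q has the best ratio (5/5); taking only Q gives at most 5×5 = 25 (stopped by the supply cap of 5).
Mixing does better — 1×U and 5×Q: area 28 ≤ 30, yield 1·2 + 5·5 = 27.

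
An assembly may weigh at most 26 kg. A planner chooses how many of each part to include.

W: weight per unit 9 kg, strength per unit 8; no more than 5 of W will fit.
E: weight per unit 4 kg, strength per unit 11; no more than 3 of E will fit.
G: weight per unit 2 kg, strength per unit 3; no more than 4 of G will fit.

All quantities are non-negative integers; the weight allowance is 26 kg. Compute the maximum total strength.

47

Take 1×W, 3×E, and 2×G: weight 25 ≤ 26, strength 1·8 + 3·11 + 2·3 = 47.
E has the best ratio (11/4) and is taken to its limit of 3; remaining capacity is filled optimally with the others.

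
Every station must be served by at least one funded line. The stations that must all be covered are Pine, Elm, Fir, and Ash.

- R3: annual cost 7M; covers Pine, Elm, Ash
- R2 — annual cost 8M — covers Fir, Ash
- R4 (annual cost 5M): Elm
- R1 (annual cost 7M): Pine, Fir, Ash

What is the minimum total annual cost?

The greedy cost-per-new-station heuristic would pick R3 and R1 for 14, but a cheaper cover exists.
Choose R4 and R1: together they cover Pine, Elm, Fir, Ash — every station.
Total annual cost: 5 + 7 = 12.
No cover costs less than 12.

12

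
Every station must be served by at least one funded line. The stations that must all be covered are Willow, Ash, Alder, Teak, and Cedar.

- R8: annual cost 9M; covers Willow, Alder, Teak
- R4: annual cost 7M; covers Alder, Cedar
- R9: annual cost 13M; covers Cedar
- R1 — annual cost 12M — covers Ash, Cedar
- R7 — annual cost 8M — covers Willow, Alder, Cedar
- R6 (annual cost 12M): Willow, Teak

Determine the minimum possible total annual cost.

This is a weighted set-cover instance.
The greedy cost-per-new-station heuristic would pick R7, R8, and R1 for 29, but a cheaper cover exists.
Choose R8 and R1: together they cover Willow, Ash, Alder, Teak, Cedar — every station.
Total annual cost: 9 + 12 = 21.
No cover costs less than 21.

21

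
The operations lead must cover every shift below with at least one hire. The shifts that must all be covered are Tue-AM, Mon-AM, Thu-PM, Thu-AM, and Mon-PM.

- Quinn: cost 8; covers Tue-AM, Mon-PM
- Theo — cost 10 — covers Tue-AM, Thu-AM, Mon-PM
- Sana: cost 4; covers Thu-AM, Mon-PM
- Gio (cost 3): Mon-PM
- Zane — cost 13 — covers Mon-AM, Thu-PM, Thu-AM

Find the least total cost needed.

21

The greedy cost-per-new-shift heuristic would pick Sana, Zane, and Quinn for 25, but a cheaper cover exists.
Choose Quinn and Zane: together they cover Tue-AM, Mon-AM, Thu-PM, Thu-AM, Mon-PM — every shift.
Total cost: 8 + 13 = 21.
No cover costs less than 21.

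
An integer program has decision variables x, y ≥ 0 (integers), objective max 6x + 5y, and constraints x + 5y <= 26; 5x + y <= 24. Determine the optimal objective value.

The continuous relaxation peaks at (3.92, 4.42) with value 45.58; rounding to a feasible lattice point costs some objective.
(x,y)=(4,4): 1·4+5·4=24≤26, 5·4+1·4=24≤24, objective 44.
(x,y)=(4,3): 1·4+5·3=19≤26, 5·4+1·3=23≤24, objective 39.
(x,y)=(3,4): 1·3+5·4=23≤26, 5·3+1·4=19≤24, objective 38.
Maximum is 44 at (x,y)=(4,4).

44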